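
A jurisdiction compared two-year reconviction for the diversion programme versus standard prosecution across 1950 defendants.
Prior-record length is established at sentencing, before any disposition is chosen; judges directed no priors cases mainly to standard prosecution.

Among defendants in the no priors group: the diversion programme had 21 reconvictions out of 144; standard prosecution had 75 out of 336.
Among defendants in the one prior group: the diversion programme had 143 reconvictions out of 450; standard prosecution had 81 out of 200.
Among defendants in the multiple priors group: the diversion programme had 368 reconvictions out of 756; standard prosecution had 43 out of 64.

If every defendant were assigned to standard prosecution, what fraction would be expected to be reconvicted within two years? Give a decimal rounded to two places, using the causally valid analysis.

the diversion programme is lower inside every prior-record length stratum but standard prosecution is lower in aggregate. Whether to stratify depends on how prior-record length relates to the disposition.
Prior-record length is set before the disposition has any effect — it is not caused by the disposition — and it independently drives the outcome. That makes it a confounder, so the causal comparison is within prior-record length levels.
Standardising standard prosecution to the population prior-record length mix: 0.246·75/336 + 0.333·81/200 + 0.421·43/64 = 0.472.

0.47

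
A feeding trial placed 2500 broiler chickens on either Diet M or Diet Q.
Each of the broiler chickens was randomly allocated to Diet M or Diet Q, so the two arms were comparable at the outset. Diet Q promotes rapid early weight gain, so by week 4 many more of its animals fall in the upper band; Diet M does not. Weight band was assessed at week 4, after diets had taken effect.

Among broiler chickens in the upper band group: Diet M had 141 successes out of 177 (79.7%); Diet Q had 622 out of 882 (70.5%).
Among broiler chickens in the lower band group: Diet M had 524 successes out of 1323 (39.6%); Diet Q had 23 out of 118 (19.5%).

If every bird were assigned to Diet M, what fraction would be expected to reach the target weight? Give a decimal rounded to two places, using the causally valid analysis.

The distribution of week-4 weight band is itself part of what the diet does — it is an intermediate outcome. Holding it fixed would remove that part of the effect; the total effect is the pooled difference.
So P(outcome | do(Diet M)) is just the pooled rate for Diet M: 665/1500 = 0.443.

0.44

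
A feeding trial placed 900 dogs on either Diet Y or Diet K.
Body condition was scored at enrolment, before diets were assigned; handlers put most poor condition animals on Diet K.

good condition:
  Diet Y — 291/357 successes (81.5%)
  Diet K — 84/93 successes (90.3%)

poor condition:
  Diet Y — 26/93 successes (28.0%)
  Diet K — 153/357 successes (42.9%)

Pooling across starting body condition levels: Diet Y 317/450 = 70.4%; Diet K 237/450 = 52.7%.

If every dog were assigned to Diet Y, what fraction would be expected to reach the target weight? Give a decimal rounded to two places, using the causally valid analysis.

0.55

Diet K is higher inside every starting body condition stratum but Diet Y is higher in aggregate. Whether to stratify depends on how starting body condition relates to the diet.
Starting body condition satisfies the back-door criterion: it is not a descendant of the diet, and it blocks the spurious path from diet to outcome. Adjusting for it (i.e., using the within-starting body condition rates) gives the causal effect.
Standardising Diet Y to the population starting body condition mix: 0.500·291/357 + 0.500·26/93 = 0.547.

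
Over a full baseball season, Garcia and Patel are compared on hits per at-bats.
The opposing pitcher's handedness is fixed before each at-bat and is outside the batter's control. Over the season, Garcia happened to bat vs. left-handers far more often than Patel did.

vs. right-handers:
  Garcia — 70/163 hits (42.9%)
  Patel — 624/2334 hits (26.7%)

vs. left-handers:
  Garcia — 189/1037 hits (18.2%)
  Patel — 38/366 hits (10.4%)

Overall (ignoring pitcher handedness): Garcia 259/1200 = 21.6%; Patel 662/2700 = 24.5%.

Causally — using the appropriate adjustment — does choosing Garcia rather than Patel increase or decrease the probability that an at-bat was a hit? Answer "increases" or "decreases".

Within every pitcher handedness level Garcia has the higher rate, yet pooled Patel does — Simpson's reversal.
Here pitcher handedness is a common cause — it drives both which player a case falls under and the outcome. The crude comparison mixes populations; the stratum-specific rates are the causally relevant ones.
Within each level — vs. right-handers: 42.9% vs 26.7%; vs. left-handers: 18.2% vs 10.4% — Garcia is higher every time.

increases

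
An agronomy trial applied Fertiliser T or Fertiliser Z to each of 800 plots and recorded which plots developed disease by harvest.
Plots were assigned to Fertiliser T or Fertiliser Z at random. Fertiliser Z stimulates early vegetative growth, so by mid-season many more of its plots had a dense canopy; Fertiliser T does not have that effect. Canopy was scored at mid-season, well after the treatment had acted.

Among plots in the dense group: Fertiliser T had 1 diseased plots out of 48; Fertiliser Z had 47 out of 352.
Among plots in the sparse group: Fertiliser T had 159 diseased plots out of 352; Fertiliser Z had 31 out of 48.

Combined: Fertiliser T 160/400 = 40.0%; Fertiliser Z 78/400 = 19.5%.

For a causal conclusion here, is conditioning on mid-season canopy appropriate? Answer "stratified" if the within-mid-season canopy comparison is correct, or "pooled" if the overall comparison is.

Within every mid-season canopy level Fertiliser T has the lower rate, yet pooled Fertiliser Z does — Simpson's reversal.
Mid-season canopy lies on the pathway fertiliser → mid-season canopy → outcome, so adjusting for it blocks the indirect effect. For the total causal effect of fertiliser, use the unadjusted pooled rates.
Pooled: Fertiliser T 40.0% vs Fertiliser Z 19.5%; Fertiliser Z is lower overall.

pooled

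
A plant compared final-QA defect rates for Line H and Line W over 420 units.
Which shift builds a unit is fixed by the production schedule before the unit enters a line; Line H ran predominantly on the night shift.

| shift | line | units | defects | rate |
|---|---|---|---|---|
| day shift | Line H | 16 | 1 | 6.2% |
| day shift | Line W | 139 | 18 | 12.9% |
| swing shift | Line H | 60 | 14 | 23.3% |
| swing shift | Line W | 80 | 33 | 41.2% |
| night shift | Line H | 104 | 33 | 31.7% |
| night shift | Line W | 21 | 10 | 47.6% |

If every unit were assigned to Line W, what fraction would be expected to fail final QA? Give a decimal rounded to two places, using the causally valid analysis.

0.33

Nothing the line does changes shift; the imbalance is an allocation artefact. With shift also predicting the outcome, the pooled figure is confounded, and the within-stratum comparison is the causal one.
Standardising Line W to the population shift mix: 0.369·18/139 + 0.333·33/80 + 0.298·10/21 = 0.327.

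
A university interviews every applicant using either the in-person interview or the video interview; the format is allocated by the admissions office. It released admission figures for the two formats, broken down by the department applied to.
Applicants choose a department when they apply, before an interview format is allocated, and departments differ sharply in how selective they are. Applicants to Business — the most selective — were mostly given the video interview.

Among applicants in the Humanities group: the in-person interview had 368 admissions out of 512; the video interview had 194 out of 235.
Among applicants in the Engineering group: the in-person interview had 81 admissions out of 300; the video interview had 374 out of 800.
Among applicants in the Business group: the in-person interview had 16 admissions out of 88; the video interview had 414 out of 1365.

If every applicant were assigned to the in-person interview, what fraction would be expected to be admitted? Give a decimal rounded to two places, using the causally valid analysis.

Department satisfies the back-door criterion: it is not a descendant of the interview format, and it blocks the spurious path from interview format to outcome. Adjusting for it (i.e., using the within-department rates) gives the causal effect.
Standardising the in-person interview to the population department mix: 0.226·368/512 + 0.333·81/300 + 0.440·16/88 = 0.333.

0.33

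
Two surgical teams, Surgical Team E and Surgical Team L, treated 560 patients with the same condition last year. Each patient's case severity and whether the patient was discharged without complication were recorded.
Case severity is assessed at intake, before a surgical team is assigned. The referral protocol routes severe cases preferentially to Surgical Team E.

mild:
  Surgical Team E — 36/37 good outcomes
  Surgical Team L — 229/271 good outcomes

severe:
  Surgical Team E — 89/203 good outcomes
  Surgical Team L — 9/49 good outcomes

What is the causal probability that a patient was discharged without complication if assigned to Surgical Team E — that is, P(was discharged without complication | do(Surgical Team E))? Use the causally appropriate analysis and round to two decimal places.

Surgical Team E is higher inside every case severity stratum but Surgical Team L is higher in aggregate. Whether to stratify depends on how case severity relates to the surgical team.
Case severity satisfies the back-door criterion: it is not a descendant of the surgical team, and it blocks the spurious path from surgical team to outcome. Adjusting for it (i.e., using the within-case severity rates) gives the causal effect.
Standardising Surgical Team E to the population case severity mix: 0.550·36/37 + 0.450·89/203 = 0.732.

0.73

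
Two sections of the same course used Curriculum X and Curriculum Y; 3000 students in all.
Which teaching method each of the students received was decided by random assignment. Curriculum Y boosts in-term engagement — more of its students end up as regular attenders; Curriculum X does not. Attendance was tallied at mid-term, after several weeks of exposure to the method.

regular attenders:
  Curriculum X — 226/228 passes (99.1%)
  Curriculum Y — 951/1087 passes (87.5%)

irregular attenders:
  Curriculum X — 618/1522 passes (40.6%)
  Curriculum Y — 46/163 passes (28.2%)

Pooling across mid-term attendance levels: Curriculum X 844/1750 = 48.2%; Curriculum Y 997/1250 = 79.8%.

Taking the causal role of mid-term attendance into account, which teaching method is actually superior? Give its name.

Within every mid-term attendance level Curriculum X has the higher rate, yet pooled Curriculum Y does — Simpson's reversal.
Stratifying would compare teaching methods among students the teaching methods themselves sorted into mid-term attendance groups — a form of selection on an intermediate. The unconditioned pooled rates give the total causal effect.
Pooled: Curriculum X 48.2% vs Curriculum Y 79.8%; Curriculum Y is higher overall.

Curriculum Y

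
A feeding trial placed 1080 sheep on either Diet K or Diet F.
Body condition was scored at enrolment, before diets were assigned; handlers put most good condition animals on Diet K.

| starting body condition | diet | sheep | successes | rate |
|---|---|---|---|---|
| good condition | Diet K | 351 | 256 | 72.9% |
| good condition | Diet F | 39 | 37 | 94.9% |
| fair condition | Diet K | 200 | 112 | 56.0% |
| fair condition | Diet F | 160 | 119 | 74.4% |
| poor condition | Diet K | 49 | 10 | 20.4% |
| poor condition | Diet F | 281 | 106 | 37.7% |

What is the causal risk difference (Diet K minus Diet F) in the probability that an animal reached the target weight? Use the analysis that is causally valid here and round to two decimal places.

Starting body condition satisfies the back-door criterion: it is not a descendant of the diet, and it blocks the spurious path from diet to outcome. Adjusting for it (i.e., using the within-starting body condition rates) gives the causal effect.
Adjusting over the population distribution of starting body condition: 0.361·(0.729−0.949) + 0.333·(0.560−0.744) + 0.306·(0.204−0.377) = -0.193.

-0.19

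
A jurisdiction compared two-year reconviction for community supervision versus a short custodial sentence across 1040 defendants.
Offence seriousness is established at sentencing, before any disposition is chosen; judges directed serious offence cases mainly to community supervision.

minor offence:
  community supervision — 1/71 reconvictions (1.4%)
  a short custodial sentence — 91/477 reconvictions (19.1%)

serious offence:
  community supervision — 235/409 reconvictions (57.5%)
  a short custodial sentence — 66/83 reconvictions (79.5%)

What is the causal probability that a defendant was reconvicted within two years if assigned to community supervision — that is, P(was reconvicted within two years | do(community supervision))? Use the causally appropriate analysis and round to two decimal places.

The stratified and pooled comparisons disagree (community supervision wins within each offence seriousness; a short custodial sentence wins overall), so the answer turns on the causal role of offence seriousness.
Offence seriousness satisfies the back-door criterion: it is not a descendant of the disposition, and it blocks the spurious path from disposition to outcome. Adjusting for it (i.e., using the within-offence seriousness rates) gives the causal effect.
Standardising community supervision to the population offence seriousness mix: 0.527·1/71 + 0.473·235/409 = 0.279.

0.28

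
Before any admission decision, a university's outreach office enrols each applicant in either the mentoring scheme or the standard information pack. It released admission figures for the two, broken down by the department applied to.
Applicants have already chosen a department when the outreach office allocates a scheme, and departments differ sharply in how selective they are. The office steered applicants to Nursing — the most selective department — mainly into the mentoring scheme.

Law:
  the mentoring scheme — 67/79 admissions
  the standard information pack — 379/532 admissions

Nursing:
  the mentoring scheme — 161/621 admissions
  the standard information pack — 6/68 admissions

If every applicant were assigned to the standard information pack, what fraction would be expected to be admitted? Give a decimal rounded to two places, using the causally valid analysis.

0.38

Here department is a common cause — it drives both which outreach scheme a case falls under and the outcome. The crude comparison mixes populations; the stratum-specific rates are the causally relevant ones.
Standardising the standard information pack to the population department mix: 0.470·379/532 + 0.530·6/68 = 0.382.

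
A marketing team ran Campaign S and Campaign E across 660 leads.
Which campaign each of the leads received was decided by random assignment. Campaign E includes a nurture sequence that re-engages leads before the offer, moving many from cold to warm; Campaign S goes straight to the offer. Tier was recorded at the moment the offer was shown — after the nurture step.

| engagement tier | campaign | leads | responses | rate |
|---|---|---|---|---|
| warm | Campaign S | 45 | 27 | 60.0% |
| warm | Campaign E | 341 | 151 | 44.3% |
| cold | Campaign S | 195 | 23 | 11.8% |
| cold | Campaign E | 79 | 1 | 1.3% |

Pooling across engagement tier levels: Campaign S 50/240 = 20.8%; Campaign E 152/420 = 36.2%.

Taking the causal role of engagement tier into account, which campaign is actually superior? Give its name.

The engagement tier-specific comparison favours Campaign S throughout, but the pooled figures favour Campaign E. The question is whether to condition on engagement tier.
Engagement tier is downstream of the campaign. One should not condition on a consequence of treatment, so the overall rates are the right comparison.
Pooled: Campaign S 20.8% vs Campaign E 36.2%; Campaign E is higher overall.

Campaign E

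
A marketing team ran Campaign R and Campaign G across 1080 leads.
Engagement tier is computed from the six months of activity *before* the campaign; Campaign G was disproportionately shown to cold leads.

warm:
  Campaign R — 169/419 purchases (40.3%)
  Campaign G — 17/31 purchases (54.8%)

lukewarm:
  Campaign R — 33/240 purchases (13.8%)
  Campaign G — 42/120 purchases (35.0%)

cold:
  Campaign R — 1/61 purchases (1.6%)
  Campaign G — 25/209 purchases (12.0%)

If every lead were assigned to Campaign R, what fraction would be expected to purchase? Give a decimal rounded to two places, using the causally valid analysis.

Within every engagement tier level Campaign G has the higher rate, yet pooled Campaign R does — Simpson's reversal.
Engagement tier satisfies the back-door criterion: it is not a descendant of the campaign, and it blocks the spurious path from campaign to outcome. Adjusting for it (i.e., using the within-engagement tier rates) gives the causal effect.
Standardising Campaign R to the population engagement tier mix: 0.417·169/419 + 0.333·33/240 + 0.250·1/61 = 0.218.

0.22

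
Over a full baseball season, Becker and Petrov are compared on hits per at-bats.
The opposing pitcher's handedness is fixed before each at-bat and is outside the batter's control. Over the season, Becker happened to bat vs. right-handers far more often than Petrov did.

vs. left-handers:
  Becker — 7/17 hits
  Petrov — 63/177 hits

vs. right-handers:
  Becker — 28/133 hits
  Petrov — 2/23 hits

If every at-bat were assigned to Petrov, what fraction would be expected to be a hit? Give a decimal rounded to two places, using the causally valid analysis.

Since pitcher handedness is a pre-existing factor (not a product of the player) and it affects the outcome on its own, it is a confounder. The stratified rates, not the pooled rate, identify the causal effect.
Standardising Petrov to the population pitcher handedness mix: 0.554·63/177 + 0.446·2/23 = 0.236.

0.24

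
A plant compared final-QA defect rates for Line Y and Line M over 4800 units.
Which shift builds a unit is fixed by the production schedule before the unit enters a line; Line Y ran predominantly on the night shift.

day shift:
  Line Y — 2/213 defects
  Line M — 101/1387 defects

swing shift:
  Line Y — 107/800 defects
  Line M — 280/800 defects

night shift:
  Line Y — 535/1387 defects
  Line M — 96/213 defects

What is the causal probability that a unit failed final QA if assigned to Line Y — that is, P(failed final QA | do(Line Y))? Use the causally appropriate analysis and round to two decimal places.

0.18

Since shift is a pre-existing factor (not a product of the line) and it affects the outcome on its own, it is a confounder. The stratified rates, not the pooled rate, identify the causal effect.
Standardising Line Y to the population shift mix: 0.333·2/213 + 0.333·107/800 + 0.333·535/1387 = 0.176.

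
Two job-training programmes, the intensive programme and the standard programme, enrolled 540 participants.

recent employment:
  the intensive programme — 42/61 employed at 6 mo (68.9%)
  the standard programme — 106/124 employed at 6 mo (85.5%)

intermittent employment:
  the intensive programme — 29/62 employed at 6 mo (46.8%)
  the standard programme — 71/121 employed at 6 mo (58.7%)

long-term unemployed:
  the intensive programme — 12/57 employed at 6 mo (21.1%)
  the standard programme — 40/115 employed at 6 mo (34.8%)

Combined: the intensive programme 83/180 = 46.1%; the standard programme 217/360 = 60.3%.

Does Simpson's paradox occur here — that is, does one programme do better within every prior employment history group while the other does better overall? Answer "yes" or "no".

no

Within each prior employment history level (recent employment 68.9% vs 85.5%; intermittent employment 46.8% vs 58.7%; long-term unemployed 21.1% vs 34.8%), the standard programme has the higher rate every time. Pooled: 46.1% vs 60.3% — the standard programme has the higher rate overall. They agree.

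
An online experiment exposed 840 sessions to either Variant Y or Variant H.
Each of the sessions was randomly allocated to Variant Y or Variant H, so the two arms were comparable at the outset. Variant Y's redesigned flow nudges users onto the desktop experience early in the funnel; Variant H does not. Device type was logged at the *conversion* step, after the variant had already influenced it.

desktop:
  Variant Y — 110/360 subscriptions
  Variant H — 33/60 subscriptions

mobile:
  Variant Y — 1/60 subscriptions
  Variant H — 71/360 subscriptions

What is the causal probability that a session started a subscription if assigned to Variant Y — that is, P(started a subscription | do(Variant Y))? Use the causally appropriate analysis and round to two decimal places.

0.26

Stratifying would compare variants among sessions the variants themselves sorted into device type groups — a form of selection on an intermediate. The unconditioned pooled rates give the total causal effect.
So P(outcome | do(Variant Y)) is just the pooled rate for Variant Y: 111/420 = 0.264.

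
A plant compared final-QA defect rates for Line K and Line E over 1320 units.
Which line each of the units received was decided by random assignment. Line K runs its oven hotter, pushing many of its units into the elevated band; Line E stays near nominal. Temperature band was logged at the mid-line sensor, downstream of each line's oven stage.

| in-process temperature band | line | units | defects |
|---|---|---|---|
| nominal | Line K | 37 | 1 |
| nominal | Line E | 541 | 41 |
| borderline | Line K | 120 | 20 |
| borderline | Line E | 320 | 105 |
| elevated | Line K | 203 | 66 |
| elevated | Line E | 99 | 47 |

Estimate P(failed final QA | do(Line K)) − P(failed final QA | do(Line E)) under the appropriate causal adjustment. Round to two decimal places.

The distribution of in-process temperature band is itself part of what the line does — it is an intermediate outcome. Holding it fixed would remove that part of the effect; the total effect is the pooled difference.
The causal difference is the pooled difference: 0.242 − 0.201 = +0.041.

+0.04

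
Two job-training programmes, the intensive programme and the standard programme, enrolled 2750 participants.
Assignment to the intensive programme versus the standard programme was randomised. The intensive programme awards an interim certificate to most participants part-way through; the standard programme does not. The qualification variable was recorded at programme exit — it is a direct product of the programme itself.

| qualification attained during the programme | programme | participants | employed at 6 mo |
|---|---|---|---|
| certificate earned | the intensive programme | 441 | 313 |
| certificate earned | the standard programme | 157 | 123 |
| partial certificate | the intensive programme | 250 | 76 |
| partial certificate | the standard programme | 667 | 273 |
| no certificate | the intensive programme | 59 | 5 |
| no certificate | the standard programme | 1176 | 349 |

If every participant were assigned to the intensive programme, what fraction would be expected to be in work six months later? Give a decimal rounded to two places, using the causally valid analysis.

The qualification attained during the programme-specific comparison favours the standard programme throughout, but the pooled figures favour the intensive programme. The question is whether to condition on qualification attained during the programme.
Qualification attained during the programme is downstream of the programme. One should not condition on a consequence of treatment, so the overall rates are the right comparison.
So P(outcome | do(the intensive programme)) is just the pooled rate for the intensive programme: 394/750 = 0.525.

0.53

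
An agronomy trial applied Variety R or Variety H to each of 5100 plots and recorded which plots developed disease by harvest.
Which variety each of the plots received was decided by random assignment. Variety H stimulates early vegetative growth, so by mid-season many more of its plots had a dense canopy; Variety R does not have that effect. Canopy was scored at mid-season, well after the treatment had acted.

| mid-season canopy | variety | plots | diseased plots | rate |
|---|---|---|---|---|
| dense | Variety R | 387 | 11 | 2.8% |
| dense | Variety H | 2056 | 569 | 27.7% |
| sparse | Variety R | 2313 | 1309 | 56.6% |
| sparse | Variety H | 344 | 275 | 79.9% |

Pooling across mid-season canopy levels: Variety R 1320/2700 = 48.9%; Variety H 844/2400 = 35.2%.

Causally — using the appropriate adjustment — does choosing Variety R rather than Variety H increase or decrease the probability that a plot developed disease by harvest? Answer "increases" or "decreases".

Stratifying would compare varietys among plots the varietys themselves sorted into mid-season canopy groups — a form of selection on an intermediate. The unconditioned pooled rates give the total causal effect.
Pooled: Variety R 48.9% vs Variety H 35.2%; Variety H is lower overall.

increases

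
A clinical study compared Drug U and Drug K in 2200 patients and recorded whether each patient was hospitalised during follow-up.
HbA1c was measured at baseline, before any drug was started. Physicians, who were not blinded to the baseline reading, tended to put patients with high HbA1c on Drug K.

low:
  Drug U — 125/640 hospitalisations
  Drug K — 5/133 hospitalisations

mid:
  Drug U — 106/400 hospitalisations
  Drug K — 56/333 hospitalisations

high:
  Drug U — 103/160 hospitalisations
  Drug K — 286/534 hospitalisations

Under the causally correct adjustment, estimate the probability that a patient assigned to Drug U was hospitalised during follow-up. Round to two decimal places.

HbA1c satisfies the back-door criterion: it is not a descendant of the drug, and it blocks the spurious path from drug to outcome. Adjusting for it (i.e., using the within-HbA1c rates) gives the causal effect.
Standardising Drug U to the population HbA1c mix: 0.351·125/640 + 0.333·106/400 + 0.315·103/160 = 0.360.

0.36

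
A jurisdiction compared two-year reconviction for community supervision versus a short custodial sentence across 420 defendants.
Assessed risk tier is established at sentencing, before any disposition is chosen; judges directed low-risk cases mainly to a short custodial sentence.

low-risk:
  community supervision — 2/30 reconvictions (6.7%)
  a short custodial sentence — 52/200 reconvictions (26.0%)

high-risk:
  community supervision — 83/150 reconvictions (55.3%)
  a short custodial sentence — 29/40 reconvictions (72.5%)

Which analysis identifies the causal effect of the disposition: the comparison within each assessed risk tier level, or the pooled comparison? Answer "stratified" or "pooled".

community supervision is lower inside every assessed risk tier stratum but a short custodial sentence is lower in aggregate. Whether to stratify depends on how assessed risk tier relates to the disposition.
Here assessed risk tier is a common cause — it drives both which disposition a case falls under and the outcome. The crude comparison mixes populations; the stratum-specific rates are the causally relevant ones.
Within each level — low-risk: 6.7% vs 26.0%; high-risk: 55.3% vs 72.5% — community supervision is lower every time.

stratified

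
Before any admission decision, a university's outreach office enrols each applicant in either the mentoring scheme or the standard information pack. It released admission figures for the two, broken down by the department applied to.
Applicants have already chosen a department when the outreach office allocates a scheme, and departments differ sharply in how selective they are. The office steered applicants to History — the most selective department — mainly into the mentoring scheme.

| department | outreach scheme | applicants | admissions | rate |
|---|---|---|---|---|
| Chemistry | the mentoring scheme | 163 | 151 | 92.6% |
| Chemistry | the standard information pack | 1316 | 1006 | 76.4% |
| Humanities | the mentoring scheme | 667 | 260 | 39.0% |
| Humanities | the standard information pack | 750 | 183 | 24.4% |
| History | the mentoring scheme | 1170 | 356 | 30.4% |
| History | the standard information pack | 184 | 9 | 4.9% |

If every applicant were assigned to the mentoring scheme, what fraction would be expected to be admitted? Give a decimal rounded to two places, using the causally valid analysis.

0.55

Department differs across outreach schemes for reasons unrelated to any effect of the outreach scheme itself, and it separately predicts the outcome — a classic confounder. We must compare within department levels.
Standardising the mentoring scheme to the population department mix: 0.348·151/163 + 0.333·260/667 + 0.319·356/1170 = 0.549.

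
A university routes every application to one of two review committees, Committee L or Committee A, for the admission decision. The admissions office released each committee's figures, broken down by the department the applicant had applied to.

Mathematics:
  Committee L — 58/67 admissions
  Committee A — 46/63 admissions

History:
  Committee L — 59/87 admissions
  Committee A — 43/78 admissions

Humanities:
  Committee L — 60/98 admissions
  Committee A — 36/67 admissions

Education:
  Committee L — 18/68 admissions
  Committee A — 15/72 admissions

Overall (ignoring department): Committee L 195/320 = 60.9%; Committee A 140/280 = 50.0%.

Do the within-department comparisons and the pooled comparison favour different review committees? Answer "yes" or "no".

no

Within each department level (Mathematics 86.6% vs 73.0%; History 67.8% vs 55.1%; Humanities 61.2% vs 53.7%; Education 26.5% vs 20.8%), Committee L has the higher rate every time. Pooled: 60.9% vs 50.0% — Committee L has the higher rate overall. They agree.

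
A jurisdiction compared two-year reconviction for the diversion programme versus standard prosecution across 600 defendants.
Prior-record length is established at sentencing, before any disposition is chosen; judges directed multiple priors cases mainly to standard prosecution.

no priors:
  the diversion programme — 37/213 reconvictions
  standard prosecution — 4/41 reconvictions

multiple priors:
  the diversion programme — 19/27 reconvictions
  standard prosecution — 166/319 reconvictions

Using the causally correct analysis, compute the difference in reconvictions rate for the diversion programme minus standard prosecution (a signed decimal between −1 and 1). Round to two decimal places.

standard prosecution is lower inside every prior-record length stratum but the diversion programme is lower in aggregate. Whether to stratify depends on how prior-record length relates to the disposition.
Prior-record length is set before the disposition has any effect — it is not caused by the disposition — and it independently drives the outcome. That makes it a confounder, so the causal comparison is within prior-record length levels.
Adjusting over the population distribution of prior-record length: 0.423·(0.174−0.098) + 0.577·(0.704−0.520) = +0.138.

+0.14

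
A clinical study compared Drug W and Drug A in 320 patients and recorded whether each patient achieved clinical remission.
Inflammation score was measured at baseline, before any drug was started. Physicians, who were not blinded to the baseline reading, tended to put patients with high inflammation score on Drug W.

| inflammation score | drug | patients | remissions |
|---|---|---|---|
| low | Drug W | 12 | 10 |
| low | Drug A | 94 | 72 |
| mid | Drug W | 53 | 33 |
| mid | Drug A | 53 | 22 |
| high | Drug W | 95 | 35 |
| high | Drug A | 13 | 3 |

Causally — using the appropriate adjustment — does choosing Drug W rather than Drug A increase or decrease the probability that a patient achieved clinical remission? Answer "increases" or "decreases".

increases

The inflammation score-specific comparison favours Drug W throughout, but the pooled figures favour Drug A. The question is whether to condition on inflammation score.
Inflammation score differs across drugs for reasons unrelated to any effect of the drug itself, and it separately predicts the outcome — a classic confounder. We must compare within inflammation score levels.
Within each level — low: 83.3% vs 76.6%; mid: 62.3% vs 41.5%; high: 36.8% vs 23.1% — Drug W is higher every time.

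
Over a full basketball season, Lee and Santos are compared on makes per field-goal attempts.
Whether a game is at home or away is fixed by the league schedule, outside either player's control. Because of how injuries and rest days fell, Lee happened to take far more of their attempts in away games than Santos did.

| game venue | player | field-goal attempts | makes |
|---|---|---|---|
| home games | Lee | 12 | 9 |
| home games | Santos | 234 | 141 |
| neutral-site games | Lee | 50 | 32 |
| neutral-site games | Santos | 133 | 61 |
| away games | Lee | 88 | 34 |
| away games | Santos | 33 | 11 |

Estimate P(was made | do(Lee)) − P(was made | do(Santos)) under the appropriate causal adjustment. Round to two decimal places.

Nothing the player does changes game venue; the imbalance is an allocation artefact. With game venue also predicting the outcome, the pooled figure is confounded, and the within-stratum comparison is the causal one.
Adjusting over the population distribution of game venue: 0.447·(0.750−0.603) + 0.333·(0.640−0.459) + 0.220·(0.386−0.333) = +0.138.

+0.14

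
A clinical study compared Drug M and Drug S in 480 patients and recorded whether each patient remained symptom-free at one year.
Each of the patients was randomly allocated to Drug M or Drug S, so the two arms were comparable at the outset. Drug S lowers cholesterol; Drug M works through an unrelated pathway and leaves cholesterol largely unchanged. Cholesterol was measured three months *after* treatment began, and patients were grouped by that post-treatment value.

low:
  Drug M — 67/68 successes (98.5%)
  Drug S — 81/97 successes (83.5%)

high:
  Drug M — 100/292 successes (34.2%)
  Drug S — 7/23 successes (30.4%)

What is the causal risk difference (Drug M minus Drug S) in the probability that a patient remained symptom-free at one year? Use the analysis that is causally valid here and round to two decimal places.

Stratifying would compare drugs among patients the drugs themselves sorted into cholesterol groups — a form of selection on an intermediate. The unconditioned pooled rates give the total causal effect.
The causal difference is the pooled difference: 0.464 − 0.733 = -0.269.

-0.27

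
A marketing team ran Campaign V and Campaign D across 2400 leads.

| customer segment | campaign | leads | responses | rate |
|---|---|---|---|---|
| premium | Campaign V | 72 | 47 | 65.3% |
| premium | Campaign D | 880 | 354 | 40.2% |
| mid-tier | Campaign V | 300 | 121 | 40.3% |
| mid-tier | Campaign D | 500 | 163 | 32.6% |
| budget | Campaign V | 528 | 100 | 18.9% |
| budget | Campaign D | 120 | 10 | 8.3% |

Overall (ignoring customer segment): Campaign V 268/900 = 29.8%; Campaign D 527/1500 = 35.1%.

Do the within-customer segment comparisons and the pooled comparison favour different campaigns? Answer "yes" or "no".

yes

Within each customer segment level (premium 65.3% vs 40.2%; mid-tier 40.3% vs 32.6%; budget 18.9% vs 8.3%), Campaign V has the higher rate every time. Pooled: 29.8% vs 35.1% — Campaign D has the higher rate overall. The two comparisons disagree.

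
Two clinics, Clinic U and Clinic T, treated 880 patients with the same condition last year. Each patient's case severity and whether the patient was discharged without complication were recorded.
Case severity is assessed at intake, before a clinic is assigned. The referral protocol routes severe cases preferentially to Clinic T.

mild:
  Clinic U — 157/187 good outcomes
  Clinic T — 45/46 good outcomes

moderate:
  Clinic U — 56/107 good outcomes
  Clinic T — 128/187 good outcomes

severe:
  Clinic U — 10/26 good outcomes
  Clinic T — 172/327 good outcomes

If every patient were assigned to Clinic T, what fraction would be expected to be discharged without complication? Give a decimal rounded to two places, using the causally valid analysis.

Case severity is set before the clinic has any effect — it is not caused by the clinic — and it independently drives the outcome. That makes it a confounder, so the causal comparison is within case severity levels.
Standardising Clinic T to the population case severity mix: 0.265·45/46 + 0.334·128/187 + 0.401·172/327 = 0.699.

0.70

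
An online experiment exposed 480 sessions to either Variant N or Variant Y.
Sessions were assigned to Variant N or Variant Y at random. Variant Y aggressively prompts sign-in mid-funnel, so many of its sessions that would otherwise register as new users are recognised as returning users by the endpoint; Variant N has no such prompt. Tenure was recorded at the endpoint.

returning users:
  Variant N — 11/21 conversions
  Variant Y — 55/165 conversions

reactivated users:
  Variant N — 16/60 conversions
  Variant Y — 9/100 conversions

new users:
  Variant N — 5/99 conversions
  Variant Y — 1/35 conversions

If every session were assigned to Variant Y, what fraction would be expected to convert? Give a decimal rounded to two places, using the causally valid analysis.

User tenure is downstream of the variant. One should not condition on a consequence of treatment, so the overall rates are the right comparison.
So P(outcome | do(Variant Y)) is just the pooled rate for Variant Y: 65/300 = 0.217.

0.22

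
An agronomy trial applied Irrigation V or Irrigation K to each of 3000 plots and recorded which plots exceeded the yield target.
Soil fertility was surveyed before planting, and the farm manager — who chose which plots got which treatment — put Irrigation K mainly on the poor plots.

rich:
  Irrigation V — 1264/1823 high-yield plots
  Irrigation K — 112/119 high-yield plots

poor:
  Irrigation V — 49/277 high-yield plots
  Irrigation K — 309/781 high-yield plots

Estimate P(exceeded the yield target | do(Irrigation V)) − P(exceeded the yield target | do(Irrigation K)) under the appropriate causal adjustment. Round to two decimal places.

-0.24

Within every soil fertility level Irrigation K has the higher rate, yet pooled Irrigation V does — Simpson's reversal.
Since soil fertility is a pre-existing factor (not a product of the irrigation) and it affects the outcome on its own, it is a confounder. The stratified rates, not the pooled rate, identify the causal effect.
Adjusting over the population distribution of soil fertility: 0.647·(0.693−0.941) + 0.353·(0.177−0.396) = -0.238.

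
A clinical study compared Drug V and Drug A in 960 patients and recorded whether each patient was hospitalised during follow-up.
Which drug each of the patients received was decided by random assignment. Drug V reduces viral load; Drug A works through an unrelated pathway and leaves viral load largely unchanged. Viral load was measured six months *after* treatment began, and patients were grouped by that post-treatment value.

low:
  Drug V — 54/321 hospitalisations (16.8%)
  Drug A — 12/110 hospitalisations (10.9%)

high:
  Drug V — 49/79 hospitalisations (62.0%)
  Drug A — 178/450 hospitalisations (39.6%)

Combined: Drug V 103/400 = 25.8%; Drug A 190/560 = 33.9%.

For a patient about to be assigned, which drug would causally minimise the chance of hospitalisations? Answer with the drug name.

Because the drug influences viral load, viral load is a post-treatment mediator, not a confounder. Stratifying on it would bias the estimate; the causal effect is the crude pooled difference.
Pooled: Drug V 25.8% vs Drug A 33.9%; Drug V is lower overall.

Drug V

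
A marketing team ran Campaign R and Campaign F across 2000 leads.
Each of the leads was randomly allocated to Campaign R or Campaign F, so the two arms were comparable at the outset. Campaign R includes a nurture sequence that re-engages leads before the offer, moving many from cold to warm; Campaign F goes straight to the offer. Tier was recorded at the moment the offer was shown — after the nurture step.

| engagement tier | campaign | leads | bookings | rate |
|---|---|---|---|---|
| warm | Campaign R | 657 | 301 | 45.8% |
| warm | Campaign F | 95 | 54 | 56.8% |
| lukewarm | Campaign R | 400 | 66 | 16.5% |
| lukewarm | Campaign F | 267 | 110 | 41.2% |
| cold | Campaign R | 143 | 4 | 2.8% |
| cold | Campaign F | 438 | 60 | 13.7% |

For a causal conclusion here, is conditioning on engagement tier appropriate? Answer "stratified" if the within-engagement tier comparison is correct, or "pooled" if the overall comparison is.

Engagement tier lies on the pathway campaign → engagement tier → outcome, so adjusting for it blocks the indirect effect. For the total causal effect of campaign, use the unadjusted pooled rates.
Pooled: Campaign R 30.9% vs Campaign F 28.0%; Campaign R is higher overall.

pooled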